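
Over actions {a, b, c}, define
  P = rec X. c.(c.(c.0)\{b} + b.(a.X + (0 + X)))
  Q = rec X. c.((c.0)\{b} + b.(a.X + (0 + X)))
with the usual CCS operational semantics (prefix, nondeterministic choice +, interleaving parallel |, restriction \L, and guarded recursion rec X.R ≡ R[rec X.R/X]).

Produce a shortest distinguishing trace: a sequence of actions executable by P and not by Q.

LTS(P): 5 reachable states
  p0 = rec X. c.(c.(c.0)\{b} + b.(a.X + (0 + X))) | --c--▸ p1
  p1 = c.(c.0)\{b} + b.(a.(rec X. c.(c.(c.0)\{b} + b.(a.X + (0 + X)))) + (0 + (rec X. c.(c.(c.0)\{b} + b.(a.X + (0 + X)))))) | --b--▸ p2, --c--▸ p3
  p2 = a.(rec X. c.(c.(c.0)\{b} + b.(a.X + (0 + X)))) + (0 + (rec X. c.(c.(c.0)\{b} + b.(a.X + (0 + X))))) | --a--▸ p0, --c--▸ p1
  p3 = (c.0)\{b} | --c--▸ p4
  p4 = 0\{b} | deadlocked
LTS(Q): 4 reachable states
  q0 = rec X. c.((c.0)\{b} + b.(a.X + (0 + X))) | --c--▸ q1
  q1 = (c.0)\{b} + b.(a.(rec X. c.((c.0)\{b} + b.(a.X + (0 + X)))) + (0 + (rec X. c.((c.0)\{b} + b.(a.X + (0 + X)))))) | --b--▸ q2, --c--▸ q3
  q2 = a.(rec X. c.((c.0)\{b} + b.(a.X + (0 + X)))) + (0 + (rec X. c.((c.0)\{b} + b.(a.X + (0 + X))))) | --a--▸ q0, --c--▸ q1
  q3 = 0\{b} | deadlocked
Trace ⟨ccc⟩ through P, begin at {p0}:
  [1] c ⇒ {p1}
  [2] c ⇒ {p3}
  [3] c ⇒ {p4}
  ✓ P
Trace ⟨ccc⟩ through Q, begin at {q0}:
  [1] c ⇒ {q1}
  [2] c ⇒ {q3}
  [3] c ⇒ ∅  — Q cannot continue

ccc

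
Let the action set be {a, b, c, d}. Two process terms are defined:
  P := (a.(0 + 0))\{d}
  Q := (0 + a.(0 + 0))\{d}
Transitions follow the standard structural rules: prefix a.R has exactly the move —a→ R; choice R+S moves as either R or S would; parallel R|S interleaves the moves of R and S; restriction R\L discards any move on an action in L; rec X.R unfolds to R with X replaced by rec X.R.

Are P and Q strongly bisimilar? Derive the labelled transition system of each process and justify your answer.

bisimilar

LTS(P): 2 reachable states
  p0 = (a.(0 + 0))\{d} | —a→ p1
  p1 = (0 + 0)\{d} | (no moves)
LTS(Q): 2 reachable states
  q0 = (0 + a.(0 + 0))\{d} | —a→ q1
  q1 = (0 + 0)\{d} | (no moves)
Bisimilarity quotient blocks:
  B0 = {p0, q0}
  B1 = {p1, q1}
p0 ∈ B0, q0 ∈ B0 → same block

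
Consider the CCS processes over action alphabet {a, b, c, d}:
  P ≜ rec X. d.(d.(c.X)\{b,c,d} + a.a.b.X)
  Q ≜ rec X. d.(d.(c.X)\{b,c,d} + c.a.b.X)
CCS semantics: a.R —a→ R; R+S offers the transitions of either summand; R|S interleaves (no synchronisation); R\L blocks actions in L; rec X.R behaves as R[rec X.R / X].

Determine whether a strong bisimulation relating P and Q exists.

Reachable graph of P (5 states):
  m0 = rec X. d.(d.(c.X)\{b,c,d} + a.a.b.X) → -d-> m1
  m1 = d.(c.(rec X. d.(d.(c.X)\{b,c,d} + a.a.b.X)))\{b,c,d} + a.a.b.(rec X. d.(d.(c.X)\{b,c,d} + a.a.b.X)) → -a-> m2, -d-> m3
  m2 = a.b.(rec X. d.(d.(c.X)\{b,c,d} + a.a.b.X)) → -a-> m4
  m3 = (c.(rec X. d.(d.(c.X)\{b,c,d} + a.a.b.X)))\{b,c,d} → ∅
  m4 = b.(rec X. d.(d.(c.X)\{b,c,d} + a.a.b.X)) → -b-> m0
Reachable graph of Q (5 states):
  n0 = rec X. d.(d.(c.X)\{b,c,d} + c.a.b.X) → -d-> n1
  n1 = d.(c.(rec X. d.(d.(c.X)\{b,c,d} + c.a.b.X)))\{b,c,d} + c.a.b.(rec X. d.(d.(c.X)\{b,c,d} + c.a.b.X)) → -c-> n2, -d-> n3
  n2 = a.b.(rec X. d.(d.(c.X)\{b,c,d} + c.a.b.X)) → -a-> n4
  n3 = (c.(rec X. d.(d.(c.X)\{b,c,d} + c.a.b.X)))\{b,c,d} → ∅
  n4 = b.(rec X. d.(d.(c.X)\{b,c,d} + c.a.b.X)) → -b-> n0
Partition-refinement fixed point:
  B0 = {m0}
  B1 = {m1}
  B2 = {m3, n3}
  B3 = {m2}
  B4 = {m4}
  B5 = {n0}
  B6 = {n1}
  B7 = {n2}
  B8 = {n4}
m0 ∈ B0, n0 ∈ B5 → different blocks

P ≁ Q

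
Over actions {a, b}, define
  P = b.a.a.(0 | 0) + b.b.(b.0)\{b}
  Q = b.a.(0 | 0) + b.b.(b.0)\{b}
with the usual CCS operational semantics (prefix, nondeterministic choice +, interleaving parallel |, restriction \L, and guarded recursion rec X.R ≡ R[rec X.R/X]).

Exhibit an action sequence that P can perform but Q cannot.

Reachable graph of P (6 states):
  u0 = b.a.a.(0 | 0) + b.b.(b.0)\{b} :: —b→ u1, —b→ u2
  u1 = a.a.(0 | 0) :: —a→ u3
  u2 = b.(b.0)\{b} :: —b→ u4
  u3 = a.(0 | 0) :: —a→ u5
  u4 = (b.0)\{b} :: ∅
  u5 = 0 | 0 :: ∅
Reachable graph of Q (5 states):
  v0 = b.a.(0 | 0) + b.b.(b.0)\{b} :: —b→ v1, —b→ v2
  v1 = a.(0 | 0) :: —a→ v3
  v2 = b.(b.0)\{b} :: —b→ v4
  v3 = 0 | 0 :: ∅
  v4 = (b.0)\{b} :: ∅
Run σ = ⟨baa⟩ on P: start {u0}
  step 1 (b): {u1, u2}
  step 2 (a): {u3}
  step 3 (a): {u5}
  — P admits the full trace.
Run σ = ⟨baa⟩ on Q: start {v0}
  step 1 (b): {v1, v2}
  step 2 (a): {v3}
  step 3 (a): no successor for Q

baa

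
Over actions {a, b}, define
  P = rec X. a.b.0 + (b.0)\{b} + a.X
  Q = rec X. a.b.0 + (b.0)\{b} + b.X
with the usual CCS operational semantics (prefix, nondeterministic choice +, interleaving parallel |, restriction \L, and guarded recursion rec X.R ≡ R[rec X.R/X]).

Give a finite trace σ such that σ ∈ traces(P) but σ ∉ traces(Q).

Reachable graph of P (3 states):
  m0 = rec X. a.b.0 + (b.0)\{b} + a.X has moves ··a··> m0, ··a··> m1
  m1 = b.0 has moves ··b··> m2
  m2 = 0 has moves (no moves)
Reachable graph of Q (3 states):
  n0 = rec X. a.b.0 + (b.0)\{b} + b.X has moves ··a··> n1, ··b··> n0
  n1 = b.0 has moves ··b··> n2
  n2 = 0 has moves (no moves)
Run σ = ⟨aa⟩ on P: start {m0}
  step 1 (a): {m0, m1}
  step 2 (a): {m0, m1}
  — P admits the full trace.
Run σ = ⟨aa⟩ on Q: start {n0}
  step 1 (a): {n1}
  step 2 (a): ∅ (Q stuck)

aa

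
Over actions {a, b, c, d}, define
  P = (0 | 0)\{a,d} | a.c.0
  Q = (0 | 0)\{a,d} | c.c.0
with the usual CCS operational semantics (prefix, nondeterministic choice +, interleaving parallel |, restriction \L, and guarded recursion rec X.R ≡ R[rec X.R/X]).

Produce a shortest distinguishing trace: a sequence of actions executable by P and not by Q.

LTS(P): 3 reachable states
  s0 = (0 | 0)\{a,d} | a.c.0 ⊢ -a-> s1
  s1 = (0 | 0)\{a,d} | c.0 ⊢ -c-> s2
  s2 = (0 | 0)\{a,d} | 0 ⊢ deadlocked
LTS(Q): 3 reachable states
  t0 = (0 | 0)\{a,d} | c.c.0 ⊢ -c-> t1
  t1 = (0 | 0)\{a,d} | c.0 ⊢ -c-> t2
  t2 = (0 | 0)\{a,d} | 0 ⊢ deadlocked
Run σ = ⟨a⟩ on P: start {s0}
  after a @ step 1: {s1}
  ✓ P
Run σ = ⟨a⟩ on Q: start {t0}
  after a @ step 1: no successor for Q

a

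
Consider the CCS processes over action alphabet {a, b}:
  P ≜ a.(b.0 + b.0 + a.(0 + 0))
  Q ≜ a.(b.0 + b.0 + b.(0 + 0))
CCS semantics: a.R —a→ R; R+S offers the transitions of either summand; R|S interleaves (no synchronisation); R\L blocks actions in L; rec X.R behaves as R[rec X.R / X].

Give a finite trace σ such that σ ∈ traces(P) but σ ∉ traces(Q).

aa

Reachable graph of P (4 states):
  p0 = a.(b.0 + b.0 + a.(0 + 0)) :: --a--▸ p1
  p1 = b.0 + b.0 + a.(0 + 0) :: --a--▸ p2, --b--▸ p3
  p2 = 0 + 0 :: ·
  p3 = 0 :: ·
Reachable graph of Q (4 states):
  q0 = a.(b.0 + b.0 + b.(0 + 0)) :: --a--▸ q1
  q1 = b.0 + b.0 + b.(0 + 0) :: --b--▸ q2, --b--▸ q3
  q2 = 0 :: ·
  q3 = 0 + 0 :: ·
Executing aa from P (initial set {p0}):
  [1] a ⇒ {p1}
  [2] a ⇒ {p2}
  — P admits the full trace.
Executing aa from Q (initial set {q0}):
  [1] a ⇒ {q1}
  [2] a ⇒ ∅  — Q cannot continue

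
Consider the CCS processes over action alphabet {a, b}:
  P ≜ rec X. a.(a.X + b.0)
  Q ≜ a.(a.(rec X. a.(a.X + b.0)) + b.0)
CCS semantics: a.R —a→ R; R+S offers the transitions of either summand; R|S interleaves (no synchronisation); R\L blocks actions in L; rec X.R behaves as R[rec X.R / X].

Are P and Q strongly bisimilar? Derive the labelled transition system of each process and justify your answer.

P ~ Q

P's transition system — 3 states:
  p0 = rec X. a.(a.X + b.0) has moves =a=> p1
  p1 = a.(rec X. a.(a.X + b.0)) + b.0 has moves =a=> p0, =b=> p2
  p2 = 0 has moves deadlocked
Q's transition system — 4 states:
  q0 = a.(a.(rec X. a.(a.X + b.0)) + b.0) has moves =a=> q1
  q1 = a.(rec X. a.(a.X + b.0)) + b.0 has moves =a=> q2, =b=> q3
  q2 = rec X. a.(a.X + b.0) has moves =a=> q1
  q3 = 0 has moves deadlocked
Partition-refinement fixed point:
  B0 = {p0, q0, q2}
  B1 = {p1, q1}
  B2 = {p2, q3}
p0 ∈ B0, q0 ∈ B0 → same block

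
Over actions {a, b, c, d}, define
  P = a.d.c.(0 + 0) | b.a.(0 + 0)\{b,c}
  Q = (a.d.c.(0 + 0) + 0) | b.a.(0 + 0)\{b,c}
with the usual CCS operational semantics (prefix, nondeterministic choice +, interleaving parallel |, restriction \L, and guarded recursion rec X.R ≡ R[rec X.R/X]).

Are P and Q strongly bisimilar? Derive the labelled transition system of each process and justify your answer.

P ~ Q

LTS(P): 12 reachable states
  p0 = a.d.c.(0 + 0) | b.a.(0 + 0)\{b,c} :: ··a··> p1, ··b··> p2
  p1 = d.c.(0 + 0) | b.a.(0 + 0)\{b,c} :: ··b··> p3, ··d··> p4
  p2 = a.d.c.(0 + 0) | a.(0 + 0)\{b,c} :: ··a··> p3, ··a··> p5
  p3 = d.c.(0 + 0) | a.(0 + 0)\{b,c} :: ··a··> p6, ··d··> p7
  p4 = c.(0 + 0) | b.a.(0 + 0)\{b,c} :: ··b··> p7, ··c··> p8
  p5 = a.d.c.(0 + 0) | (0 + 0)\{b,c} :: ··a··> p6
  p6 = d.c.(0 + 0) | (0 + 0)\{b,c} :: ··d··> p9
  p7 = c.(0 + 0) | a.(0 + 0)\{b,c} :: ··a··> p9, ··c··> p10
  p8 = (0 + 0) | b.a.(0 + 0)\{b,c} :: ··b··> p10
  p9 = c.(0 + 0) | (0 + 0)\{b,c} :: ··c··> p11
  p10 = (0 + 0) | a.(0 + 0)\{b,c} :: ··a··> p11
  p11 = (0 + 0) | (0 + 0)\{b,c} :: ·
LTS(Q): 12 reachable states
  q0 = (a.d.c.(0 + 0) + 0) | b.a.(0 + 0)\{b,c} :: ··a··> q1, ··b··> q2
  q1 = d.c.(0 + 0) | b.a.(0 + 0)\{b,c} :: ··b··> q3, ··d··> q4
  q2 = (a.d.c.(0 + 0) + 0) | a.(0 + 0)\{b,c} :: ··a··> q3, ··a··> q5
  q3 = d.c.(0 + 0) | a.(0 + 0)\{b,c} :: ··a··> q6, ··d··> q7
  q4 = c.(0 + 0) | b.a.(0 + 0)\{b,c} :: ··b··> q7, ··c··> q8
  q5 = (a.d.c.(0 + 0) + 0) | (0 + 0)\{b,c} :: ··a··> q6
  q6 = d.c.(0 + 0) | (0 + 0)\{b,c} :: ··d··> q9
  q7 = c.(0 + 0) | a.(0 + 0)\{b,c} :: ··a··> q9, ··c··> q10
  q8 = (0 + 0) | b.a.(0 + 0)\{b,c} :: ··b··> q10
  q9 = c.(0 + 0) | (0 + 0)\{b,c} :: ··c··> q11
  q10 = (0 + 0) | a.(0 + 0)\{b,c} :: ··a··> q11
  q11 = (0 + 0) | (0 + 0)\{b,c} :: ·
Bisimilarity quotient blocks:
  B0 = {p0, q0}
  B1 = {p2, q2}
  B2 = {p3, q3}
  B3 = {p6, q6}
  B4 = {p9, q9}
  B5 = {p11, q11}
  B6 = {p7, q7}
  B7 = {p10, q10}
  B8 = {p5, q5}
  B9 = {p1, q1}
  B10 = {p4, q4}
  B11 = {p8, q8}
p0 ∈ B0, q0 ∈ B0 → same block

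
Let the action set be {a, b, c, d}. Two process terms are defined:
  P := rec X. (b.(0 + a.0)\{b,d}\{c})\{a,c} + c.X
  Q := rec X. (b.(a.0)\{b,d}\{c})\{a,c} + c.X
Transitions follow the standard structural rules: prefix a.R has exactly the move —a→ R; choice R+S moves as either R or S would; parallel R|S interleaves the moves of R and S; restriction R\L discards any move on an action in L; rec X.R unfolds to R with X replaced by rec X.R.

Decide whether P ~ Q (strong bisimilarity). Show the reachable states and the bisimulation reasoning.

P ~ Q

LTS(P): 2 reachable states
  s0 = rec X. (b.(0 + a.0)\{b,d}\{c})\{a,c} + c.X ⊢ ··b··> s1, ··c··> s0
  s1 = (0 + a.0)\{b,d}\{c}\{a,c} ⊢ (no moves)
LTS(Q): 2 reachable states
  t0 = rec X. (b.(a.0)\{b,d}\{c})\{a,c} + c.X ⊢ ··b··> t1, ··c··> t0
  t1 = (a.0)\{b,d}\{c}\{a,c} ⊢ (no moves)
Bisimilarity quotient blocks:
  B0 = {s0, t0}
  B1 = {s1, t1}
s0 ∈ B0, t0 ∈ B0 → same block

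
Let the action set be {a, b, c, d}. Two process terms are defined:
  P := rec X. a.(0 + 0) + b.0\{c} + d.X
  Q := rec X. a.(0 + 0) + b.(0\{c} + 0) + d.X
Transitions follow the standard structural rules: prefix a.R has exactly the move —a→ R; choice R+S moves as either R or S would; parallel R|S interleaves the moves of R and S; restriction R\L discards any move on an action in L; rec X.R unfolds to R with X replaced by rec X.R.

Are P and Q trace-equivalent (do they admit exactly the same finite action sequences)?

Reachable graph of P (3 states):
  p0 = rec X. a.(0 + 0) + b.0\{c} + d.X | -a-> p1, -b-> p2, -d-> p0
  p1 = 0 + 0 | ·
  p2 = 0\{c} | ·
Reachable graph of Q (3 states):
  q0 = rec X. a.(0 + 0) + b.(0\{c} + 0) + d.X | -a-> q1, -b-> q2, -d-> q0
  q1 = 0 + 0 | ·
  q2 = 0\{c} + 0 | ·
Bisimilarity quotient blocks:
  B0 = {p0, q0}
  B1 = {p1, p2, q1, q2}
p0 ∈ B0, q0 ∈ B0 → same block
Bisimilar ⇒ trace-equivalent.

traces(P) = traces(Q)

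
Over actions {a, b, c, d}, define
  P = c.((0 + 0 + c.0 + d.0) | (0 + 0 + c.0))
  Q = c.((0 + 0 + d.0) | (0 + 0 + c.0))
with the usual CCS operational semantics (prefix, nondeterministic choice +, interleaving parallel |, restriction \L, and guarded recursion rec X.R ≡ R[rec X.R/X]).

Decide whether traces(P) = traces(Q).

traces(P) ≠ traces(Q) — witness ⟨ccc⟩

Reachable graph of P (5 states):
  s0 = c.((0 + 0 + c.0 + d.0) | (0 + 0 + c.0)) has moves -c-> s1
  s1 = (0 + 0 + c.0 + d.0) | (0 + 0 + c.0) has moves -c-> s2, -c-> s3, -d-> s3
  s2 = (0 + 0 + c.0 + d.0) | 0 has moves -c-> s4, -d-> s4
  s3 = 0 | (0 + 0 + c.0) has moves -c-> s4
  s4 = 0 | 0 has moves (no moves)
Reachable graph of Q (5 states):
  t0 = c.((0 + 0 + d.0) | (0 + 0 + c.0)) has moves -c-> t1
  t1 = (0 + 0 + d.0) | (0 + 0 + c.0) has moves -c-> t2, -d-> t3
  t2 = (0 + 0 + d.0) | 0 has moves -d-> t4
  t3 = 0 | (0 + 0 + c.0) has moves -c-> t4
  t4 = 0 | 0 has moves (no moves)
Trace ⟨ccc⟩ through P, begin at {s0}:
  after c @ step 1: {s1}
  after c @ step 2: {s2, s3}
  after c @ step 3: {s4}
  ✓ P
Trace ⟨ccc⟩ through Q, begin at {t0}:
  after c @ step 1: {t1}
  after c @ step 2: {t2}
  after c @ step 3: ∅ (Q stuck)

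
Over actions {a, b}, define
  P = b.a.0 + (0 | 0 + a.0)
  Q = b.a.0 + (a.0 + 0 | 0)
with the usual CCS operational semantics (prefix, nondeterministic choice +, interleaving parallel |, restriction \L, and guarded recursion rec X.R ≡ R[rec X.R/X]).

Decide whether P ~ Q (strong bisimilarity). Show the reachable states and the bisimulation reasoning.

YES

Reachable graph of P (3 states):
  s0 = b.a.0 + (0 | 0 + a.0) has moves =a=> s1, =b=> s2
  s1 = 0 has moves ·
  s2 = a.0 has moves =a=> s1
Reachable graph of Q (3 states):
  t0 = b.a.0 + (a.0 + 0 | 0) has moves =a=> t1, =b=> t2
  t1 = 0 has moves ·
  t2 = a.0 has moves =a=> t1
Bisimilarity quotient blocks:
  B0 = {s0, t0}
  B1 = {s1, t1}
  B2 = {s2, t2}
s0 ∈ B0, t0 ∈ B0 → same block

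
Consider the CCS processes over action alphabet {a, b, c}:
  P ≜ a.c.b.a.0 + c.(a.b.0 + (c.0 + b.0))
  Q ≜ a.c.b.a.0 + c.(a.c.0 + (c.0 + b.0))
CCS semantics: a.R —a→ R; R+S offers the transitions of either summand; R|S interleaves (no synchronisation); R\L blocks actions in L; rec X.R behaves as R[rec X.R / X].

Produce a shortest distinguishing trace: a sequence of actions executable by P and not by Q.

cab

LTS(P): 7 reachable states
  u0 = a.c.b.a.0 + c.(a.b.0 + (c.0 + b.0)) :: ··a··> u1, ··c··> u2
  u1 = c.b.a.0 :: ··c··> u3
  u2 = a.b.0 + (c.0 + b.0) :: ··a··> u4, ··b··> u5, ··c··> u5
  u3 = b.a.0 :: ··b··> u6
  u4 = b.0 :: ··b··> u5
  u5 = 0 :: (no moves)
  u6 = a.0 :: ··a··> u5
LTS(Q): 7 reachable states
  v0 = a.c.b.a.0 + c.(a.c.0 + (c.0 + b.0)) :: ··a··> v1, ··c··> v2
  v1 = c.b.a.0 :: ··c··> v3
  v2 = a.c.0 + (c.0 + b.0) :: ··a··> v4, ··b··> v5, ··c··> v5
  v3 = b.a.0 :: ··b··> v6
  v4 = c.0 :: ··c··> v5
  v5 = 0 :: (no moves)
  v6 = a.0 :: ··a··> v5
Run σ = ⟨cab⟩ on P: start {u0}
  after c @ step 1: {u2}
  after a @ step 2: {u4}
  after b @ step 3: {u5}
  P completes σ.
Run σ = ⟨cab⟩ on Q: start {v0}
  after c @ step 1: {v2}
  after a @ step 2: {v4}
  after b @ step 3: ∅ (Q stuck)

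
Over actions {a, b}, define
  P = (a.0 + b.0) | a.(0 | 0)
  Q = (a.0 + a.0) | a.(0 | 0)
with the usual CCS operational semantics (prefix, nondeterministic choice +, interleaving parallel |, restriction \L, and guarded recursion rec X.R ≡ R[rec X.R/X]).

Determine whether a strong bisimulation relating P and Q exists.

NO

Reachable graph of P (4 states):
  m0 = (a.0 + b.0) | a.(0 | 0) has moves --a--▸ m1, --a--▸ m2, --b--▸ m2
  m1 = (a.0 + b.0) | (0 | 0) has moves --a--▸ m3, --b--▸ m3
  m2 = 0 | a.(0 | 0) has moves --a--▸ m3
  m3 = 0 | (0 | 0) has moves deadlocked
Reachable graph of Q (4 states):
  n0 = (a.0 + a.0) | a.(0 | 0) has moves --a--▸ n1, --a--▸ n2
  n1 = (a.0 + a.0) | (0 | 0) has moves --a--▸ n3
  n2 = 0 | a.(0 | 0) has moves --a--▸ n3
  n3 = 0 | (0 | 0) has moves deadlocked
Coarsest stable partition (strong bisimilarity classes):
  B0 = {m0}
  B1 = {m1}
  B2 = {m3, n3}
  B3 = {m2, n1, n2}
  B4 = {n0}
m0 ∈ B0, n0 ∈ B4 → different blocks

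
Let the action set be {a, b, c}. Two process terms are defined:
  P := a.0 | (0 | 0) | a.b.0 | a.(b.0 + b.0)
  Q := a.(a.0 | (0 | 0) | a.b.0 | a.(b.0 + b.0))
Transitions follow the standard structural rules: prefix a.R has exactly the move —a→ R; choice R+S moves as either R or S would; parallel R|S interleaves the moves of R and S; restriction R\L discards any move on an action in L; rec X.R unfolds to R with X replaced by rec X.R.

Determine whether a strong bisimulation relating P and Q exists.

not bisimilar

LTS(P): 18 reachable states
  s0 = a.0 | (0 | 0) | a.b.0 | a.(b.0 + b.0) has moves =a=> s1, =a=> s2, =a=> s3
  s1 = 0 | (0 | 0) | a.b.0 | a.(b.0 + b.0) has moves =a=> s4, =a=> s5
  s2 = a.0 | (0 | 0) | a.b.0 | (b.0 + b.0) has moves =a=> s4, =a=> s6, =b=> s7
  s3 = a.0 | (0 | 0) | b.0 | a.(b.0 + b.0) has moves =a=> s5, =a=> s6, =b=> s8
  s4 = 0 | (0 | 0) | a.b.0 | (b.0 + b.0) has moves =a=> s9, =b=> s10
  s5 = 0 | (0 | 0) | b.0 | a.(b.0 + b.0) has moves =a=> s9, =b=> s11
  s6 = a.0 | (0 | 0) | b.0 | (b.0 + b.0) has moves =a=> s9, =b=> s12, =b=> s13
  s7 = a.0 | (0 | 0) | a.b.0 | 0 has moves =a=> s10, =a=> s13
  s8 = a.0 | (0 | 0) | 0 | a.(b.0 + b.0) has moves =a=> s11, =a=> s12
  s9 = 0 | (0 | 0) | b.0 | (b.0 + b.0) has moves =b=> s14, =b=> s15
  s10 = 0 | (0 | 0) | a.b.0 | 0 has moves =a=> s15
  s11 = 0 | (0 | 0) | 0 | a.(b.0 + b.0) has moves =a=> s14
  s12 = a.0 | (0 | 0) | 0 | (b.0 + b.0) has moves =a=> s14, =b=> s16
  s13 = a.0 | (0 | 0) | b.0 | 0 has moves =a=> s15, =b=> s16
  s14 = 0 | (0 | 0) | 0 | (b.0 + b.0) has moves =b=> s17
  s15 = 0 | (0 | 0) | b.0 | 0 has moves =b=> s17
  s16 = a.0 | (0 | 0) | 0 | 0 has moves =a=> s17
  s17 = 0 | (0 | 0) | 0 | 0 has moves ·
LTS(Q): 19 reachable states
  t0 = a.(a.0 | (0 | 0) | a.b.0 | a.(b.0 + b.0)) has moves =a=> t1
  t1 = a.0 | (0 | 0) | a.b.0 | a.(b.0 + b.0) has moves =a=> t2, =a=> t3, =a=> t4
  t2 = 0 | (0 | 0) | a.b.0 | a.(b.0 + b.0) has moves =a=> t5, =a=> t6
  t3 = a.0 | (0 | 0) | a.b.0 | (b.0 + b.0) has moves =a=> t5, =a=> t7, =b=> t8
  t4 = a.0 | (0 | 0) | b.0 | a.(b.0 + b.0) has moves =a=> t6, =a=> t7, =b=> t9
  t5 = 0 | (0 | 0) | a.b.0 | (b.0 + b.0) has moves =a=> t10, =b=> t11
  t6 = 0 | (0 | 0) | b.0 | a.(b.0 + b.0) has moves =a=> t10, =b=> t12
  t7 = a.0 | (0 | 0) | b.0 | (b.0 + b.0) has moves =a=> t10, =b=> t13, =b=> t14
  t8 = a.0 | (0 | 0) | a.b.0 | 0 has moves =a=> t11, =a=> t14
  t9 = a.0 | (0 | 0) | 0 | a.(b.0 + b.0) has moves =a=> t12, =a=> t13
  t10 = 0 | (0 | 0) | b.0 | (b.0 + b.0) has moves =b=> t15, =b=> t16
  t11 = 0 | (0 | 0) | a.b.0 | 0 has moves =a=> t16
  t12 = 0 | (0 | 0) | 0 | a.(b.0 + b.0) has moves =a=> t15
  t13 = a.0 | (0 | 0) | 0 | (b.0 + b.0) has moves =a=> t15, =b=> t17
  t14 = a.0 | (0 | 0) | b.0 | 0 has moves =a=> t16, =b=> t17
  t15 = 0 | (0 | 0) | 0 | (b.0 + b.0) has moves =b=> t18
  t16 = 0 | (0 | 0) | b.0 | 0 has moves =b=> t18
  t17 = a.0 | (0 | 0) | 0 | 0 has moves =a=> t18
  t18 = 0 | (0 | 0) | 0 | 0 has moves ·
Coarsest stable partition (strong bisimilarity classes):
  B0 = {s0, t1}
  B1 = {s2, s3, t3, t4}
  B2 = {s6, t7}
  B3 = {s12, s13, t13, t14}
  B4 = {s14, s15, t15, t16}
  B5 = {s17, t18}
  B6 = {s16, t17}
  B7 = {s9, t10}
  B8 = {s7, s8, t8, t9}
  B9 = {s10, s11, t11, t12}
  B10 = {s4, s5, t5, t6}
  B11 = {s1, t2}
  B12 = {t0}
s0 ∈ B0, t0 ∈ B12 → different blocks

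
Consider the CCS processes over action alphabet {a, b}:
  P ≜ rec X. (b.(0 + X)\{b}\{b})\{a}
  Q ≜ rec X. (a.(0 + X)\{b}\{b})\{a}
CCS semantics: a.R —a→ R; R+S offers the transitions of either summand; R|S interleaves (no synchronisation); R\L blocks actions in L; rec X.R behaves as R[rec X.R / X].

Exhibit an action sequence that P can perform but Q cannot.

Reachable graph of P (2 states):
  s0 = rec X. (b.(0 + X)\{b}\{b})\{a} ⊢ —b→ s1
  s1 = (0 + (rec X. (b.(0 + X)\{b}\{b})\{a}))\{b}\{b}\{a} ⊢ ∅
Reachable graph of Q (1 states):
  t0 = rec X. (a.(0 + X)\{b}\{b})\{a} ⊢ ∅
Trace ⟨b⟩ through P, begin at {s0}:
  [1] b ⇒ {s1}
  ✓ P
Trace ⟨b⟩ through Q, begin at {t0}:
  [1] b ⇒ ∅ (Q stuck)

b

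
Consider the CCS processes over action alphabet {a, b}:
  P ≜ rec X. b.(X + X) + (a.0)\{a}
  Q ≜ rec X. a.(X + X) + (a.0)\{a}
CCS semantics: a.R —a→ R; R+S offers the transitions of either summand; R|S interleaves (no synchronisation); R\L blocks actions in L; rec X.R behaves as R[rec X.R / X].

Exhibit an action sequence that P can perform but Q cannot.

b

Reachable graph of P (2 states):
  s0 = rec X. b.(X + X) + (a.0)\{a} → =b=> s1
  s1 = (rec X. b.(X + X) + (a.0)\{a}) + (rec X. b.(X + X) + (a.0)\{a}) → =b=> s1
Reachable graph of Q (2 states):
  t0 = rec X. a.(X + X) + (a.0)\{a} → =a=> t1
  t1 = (rec X. a.(X + X) + (a.0)\{a}) + (rec X. a.(X + X) + (a.0)\{a}) → =a=> t1
Run σ = ⟨b⟩ on P: start {s0}
  step 1 (b): {s1}
  — P admits the full trace.
Run σ = ⟨b⟩ on Q: start {t0}
  step 1 (b): ∅  — Q cannot continue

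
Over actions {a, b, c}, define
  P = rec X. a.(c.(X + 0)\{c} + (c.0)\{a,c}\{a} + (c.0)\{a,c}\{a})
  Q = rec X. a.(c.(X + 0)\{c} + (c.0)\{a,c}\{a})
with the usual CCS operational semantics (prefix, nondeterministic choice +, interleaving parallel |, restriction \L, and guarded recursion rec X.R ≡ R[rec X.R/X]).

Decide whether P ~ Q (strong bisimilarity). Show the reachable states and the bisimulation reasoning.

P ~ Q

LTS(P): 4 reachable states
  p0 = rec X. a.(c.(X + 0)\{c} + (c.0)\{a,c}\{a} + (c.0)\{a,c}\{a}) ⊢ -a-> p1
  p1 = c.((rec X. a.(c.(X + 0)\{c} + (c.0)\{a,c}\{a} + (c.0)\{a,c}\{a})) + 0)\{c} + (c.0)\{a,c}\{a} + (c.0)\{a,c}\{a} ⊢ -c-> p2
  p2 = ((rec X. a.(c.(X + 0)\{c} + (c.0)\{a,c}\{a} + (c.0)\{a,c}\{a})) + 0)\{c} ⊢ -a-> p3
  p3 = (c.((rec X. a.(c.(X + 0)\{c} + (c.0)\{a,c}\{a} + (c.0)\{a,c}\{a})) + 0)\{c} + (c.0)\{a,c}\{a} + (c.0)\{a,c}\{a})\{c} ⊢ ∅
LTS(Q): 4 reachable states
  q0 = rec X. a.(c.(X + 0)\{c} + (c.0)\{a,c}\{a}) ⊢ -a-> q1
  q1 = c.((rec X. a.(c.(X + 0)\{c} + (c.0)\{a,c}\{a})) + 0)\{c} + (c.0)\{a,c}\{a} ⊢ -c-> q2
  q2 = ((rec X. a.(c.(X + 0)\{c} + (c.0)\{a,c}\{a})) + 0)\{c} ⊢ -a-> q3
  q3 = (c.((rec X. a.(c.(X + 0)\{c} + (c.0)\{a,c}\{a})) + 0)\{c} + (c.0)\{a,c}\{a})\{c} ⊢ ∅
Coarsest stable partition (strong bisimilarity classes):
  B0 = {p0, q0}
  B1 = {p1, q1}
  B2 = {p2, q2}
  B3 = {p3, q3}
p0 ∈ B0, q0 ∈ B0 → same block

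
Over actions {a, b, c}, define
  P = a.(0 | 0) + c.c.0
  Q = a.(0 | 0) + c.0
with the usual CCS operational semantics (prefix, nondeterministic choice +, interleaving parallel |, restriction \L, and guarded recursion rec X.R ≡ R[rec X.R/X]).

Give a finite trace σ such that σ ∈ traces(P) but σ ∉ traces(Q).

cc

LTS(P): 4 reachable states
  m0 = a.(0 | 0) + c.c.0 → —a→ m1, —c→ m2
  m1 = 0 | 0 → stopped
  m2 = c.0 → —c→ m3
  m3 = 0 → stopped
LTS(Q): 3 reachable states
  n0 = a.(0 | 0) + c.0 → —a→ n1, —c→ n2
  n1 = 0 | 0 → stopped
  n2 = 0 → stopped
Executing cc from P (initial set {m0}):
  [1] c ⇒ {m2}
  [2] c ⇒ {m3}
  ✓ P
Executing cc from Q (initial set {n0}):
  [1] c ⇒ {n2}
  [2] c ⇒ no successor for Q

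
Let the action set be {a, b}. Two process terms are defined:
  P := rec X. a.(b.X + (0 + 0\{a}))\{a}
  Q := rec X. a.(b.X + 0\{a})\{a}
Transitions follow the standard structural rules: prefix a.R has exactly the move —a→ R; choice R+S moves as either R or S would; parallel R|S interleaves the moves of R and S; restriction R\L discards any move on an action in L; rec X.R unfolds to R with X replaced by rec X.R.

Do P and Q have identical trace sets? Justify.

P's transition system — 3 states:
  s0 = rec X. a.(b.X + (0 + 0\{a}))\{a} :: -a-> s1
  s1 = (b.(rec X. a.(b.X + (0 + 0\{a}))\{a}) + (0 + 0\{a}))\{a} :: -b-> s2
  s2 = (rec X. a.(b.X + (0 + 0\{a}))\{a})\{a} :: deadlocked
Q's transition system — 3 states:
  t0 = rec X. a.(b.X + 0\{a})\{a} :: -a-> t1
  t1 = (b.(rec X. a.(b.X + 0\{a})\{a}) + 0\{a})\{a} :: -b-> t2
  t2 = (rec X. a.(b.X + 0\{a})\{a})\{a} :: deadlocked
Bisimilarity quotient blocks:
  B0 = {s0, t0}
  B1 = {s1, t1}
  B2 = {s2, t2}
s0 ∈ B0, t0 ∈ B0 → same block
Bisimilar ⇒ trace-equivalent.

YES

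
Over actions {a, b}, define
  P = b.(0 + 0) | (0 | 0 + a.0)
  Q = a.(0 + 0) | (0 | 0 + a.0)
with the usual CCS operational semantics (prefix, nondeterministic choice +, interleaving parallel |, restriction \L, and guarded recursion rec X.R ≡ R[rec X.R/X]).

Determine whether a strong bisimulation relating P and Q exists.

LTS(P): 4 reachable states
  m0 = b.(0 + 0) | (0 | 0 + a.0) has moves -a-> m1, -b-> m2
  m1 = b.(0 + 0) | 0 has moves -b-> m3
  m2 = (0 + 0) | (0 | 0 + a.0) has moves -a-> m3
  m3 = (0 + 0) | 0 has moves deadlocked
LTS(Q): 4 reachable states
  n0 = a.(0 + 0) | (0 | 0 + a.0) has moves -a-> n1, -a-> n2
  n1 = (0 + 0) | (0 | 0 + a.0) has moves -a-> n3
  n2 = a.(0 + 0) | 0 has moves -a-> n3
  n3 = (0 + 0) | 0 has moves deadlocked
Bisimilarity quotient blocks:
  B0 = {m0}
  B1 = {m2, n1, n2}
  B2 = {m3, n3}
  B3 = {m1}
  B4 = {n0}
m0 ∈ B0, n0 ∈ B4 → different blocks

NO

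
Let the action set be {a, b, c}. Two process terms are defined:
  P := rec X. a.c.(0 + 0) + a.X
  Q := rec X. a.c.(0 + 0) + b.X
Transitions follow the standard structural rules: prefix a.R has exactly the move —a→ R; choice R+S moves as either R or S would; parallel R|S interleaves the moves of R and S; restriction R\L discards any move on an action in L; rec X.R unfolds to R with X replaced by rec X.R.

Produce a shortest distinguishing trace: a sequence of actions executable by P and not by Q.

LTS(P): 3 reachable states
  m0 = rec X. a.c.(0 + 0) + a.X has moves ··a··> m0, ··a··> m1
  m1 = c.(0 + 0) has moves ··c··> m2
  m2 = 0 + 0 has moves deadlocked
LTS(Q): 3 reachable states
  n0 = rec X. a.c.(0 + 0) + b.X has moves ··a··> n1, ··b··> n0
  n1 = c.(0 + 0) has moves ··c··> n2
  n2 = 0 + 0 has moves deadlocked
Executing aa from P (initial set {m0}):
  [1] a ⇒ {m0, m1}
  [2] a ⇒ {m0, m1}
  P completes σ.
Executing aa from Q (initial set {n0}):
  [1] a ⇒ {n1}
  [2] a ⇒ no successor for Q

aa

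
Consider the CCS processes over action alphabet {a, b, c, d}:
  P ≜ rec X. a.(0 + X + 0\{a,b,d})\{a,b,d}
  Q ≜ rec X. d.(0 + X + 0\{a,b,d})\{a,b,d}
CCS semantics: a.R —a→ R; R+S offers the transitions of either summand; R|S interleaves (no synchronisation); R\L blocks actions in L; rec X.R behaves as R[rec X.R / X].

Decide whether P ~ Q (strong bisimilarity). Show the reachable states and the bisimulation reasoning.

LTS(P): 2 reachable states
  s0 = rec X. a.(0 + X + 0\{a,b,d})\{a,b,d} → -a-> s1
  s1 = (0 + (rec X. a.(0 + X + 0\{a,b,d})\{a,b,d}) + 0\{a,b,d})\{a,b,d} → ∅
LTS(Q): 2 reachable states
  t0 = rec X. d.(0 + X + 0\{a,b,d})\{a,b,d} → -d-> t1
  t1 = (0 + (rec X. d.(0 + X + 0\{a,b,d})\{a,b,d}) + 0\{a,b,d})\{a,b,d} → ∅
Coarsest stable partition (strong bisimilarity classes):
  B0 = {s0}
  B1 = {s1, t1}
  B2 = {t0}
s0 ∈ B0, t0 ∈ B2 → different blocks

NO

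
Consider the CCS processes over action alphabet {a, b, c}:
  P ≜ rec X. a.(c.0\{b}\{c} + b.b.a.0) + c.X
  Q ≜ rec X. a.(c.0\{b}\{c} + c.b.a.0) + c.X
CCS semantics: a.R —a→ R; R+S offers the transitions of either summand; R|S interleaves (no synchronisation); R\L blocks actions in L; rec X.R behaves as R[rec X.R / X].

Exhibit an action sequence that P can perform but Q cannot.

ab

P's transition system — 6 states:
  u0 = rec X. a.(c.0\{b}\{c} + b.b.a.0) + c.X has moves ··a··> u1, ··c··> u0
  u1 = c.0\{b}\{c} + b.b.a.0 has moves ··b··> u2, ··c··> u3
  u2 = b.a.0 has moves ··b··> u4
  u3 = 0\{b}\{c} has moves stopped
  u4 = a.0 has moves ··a··> u5
  u5 = 0 has moves stopped
Q's transition system — 6 states:
  v0 = rec X. a.(c.0\{b}\{c} + c.b.a.0) + c.X has moves ··a··> v1, ··c··> v0
  v1 = c.0\{b}\{c} + c.b.a.0 has moves ··c··> v2, ··c··> v3
  v2 = 0\{b}\{c} has moves stopped
  v3 = b.a.0 has moves ··b··> v4
  v4 = a.0 has moves ··a··> v5
  v5 = 0 has moves stopped
Executing ab from P (initial set {u0}):
  step 1 (a): {u1}
  step 2 (b): {u2}
  P completes σ.
Executing ab from Q (initial set {v0}):
  step 1 (a): {v1}
  step 2 (b): no successor for Q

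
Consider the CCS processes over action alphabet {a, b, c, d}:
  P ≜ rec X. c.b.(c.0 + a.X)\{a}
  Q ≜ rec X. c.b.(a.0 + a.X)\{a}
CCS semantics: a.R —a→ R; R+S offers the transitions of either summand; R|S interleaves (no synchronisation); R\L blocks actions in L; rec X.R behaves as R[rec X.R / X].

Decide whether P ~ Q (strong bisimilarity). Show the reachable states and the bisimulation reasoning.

Reachable graph of P (4 states):
  u0 = rec X. c.b.(c.0 + a.X)\{a} :: -c-> u1
  u1 = b.(c.0 + a.(rec X. c.b.(c.0 + a.X)\{a}))\{a} :: -b-> u2
  u2 = (c.0 + a.(rec X. c.b.(c.0 + a.X)\{a}))\{a} :: -c-> u3
  u3 = 0\{a} :: (no moves)
Reachable graph of Q (3 states):
  v0 = rec X. c.b.(a.0 + a.X)\{a} :: -c-> v1
  v1 = b.(a.0 + a.(rec X. c.b.(a.0 + a.X)\{a}))\{a} :: -b-> v2
  v2 = (a.0 + a.(rec X. c.b.(a.0 + a.X)\{a}))\{a} :: (no moves)
Bisimilarity quotient blocks:
  B0 = {u0}
  B1 = {u1}
  B2 = {u2}
  B3 = {u3, v2}
  B4 = {v0}
  B5 = {v1}
u0 ∈ B0, v0 ∈ B4 → different blocks

not bisimilar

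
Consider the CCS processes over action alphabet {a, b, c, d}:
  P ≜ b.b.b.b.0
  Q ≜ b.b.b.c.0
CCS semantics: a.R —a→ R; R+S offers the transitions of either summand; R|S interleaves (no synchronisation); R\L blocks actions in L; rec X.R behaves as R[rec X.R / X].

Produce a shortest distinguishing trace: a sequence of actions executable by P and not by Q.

bbbb

Reachable graph of P (5 states):
  p0 = b.b.b.b.0 | —b→ p1
  p1 = b.b.b.0 | —b→ p2
  p2 = b.b.0 | —b→ p3
  p3 = b.0 | —b→ p4
  p4 = 0 | (no moves)
Reachable graph of Q (5 states):
  q0 = b.b.b.c.0 | —b→ q1
  q1 = b.b.c.0 | —b→ q2
  q2 = b.c.0 | —b→ q3
  q3 = c.0 | —c→ q4
  q4 = 0 | (no moves)
Run σ = ⟨bbbb⟩ on P: start {p0}
  step 1 (b): {p1}
  step 2 (b): {p2}
  step 3 (b): {p3}
  step 4 (b): {p4}
  P completes σ.
Run σ = ⟨bbbb⟩ on Q: start {q0}
  step 1 (b): {q1}
  step 2 (b): {q2}
  step 3 (b): {q3}
  step 4 (b): ∅ (Q stuck)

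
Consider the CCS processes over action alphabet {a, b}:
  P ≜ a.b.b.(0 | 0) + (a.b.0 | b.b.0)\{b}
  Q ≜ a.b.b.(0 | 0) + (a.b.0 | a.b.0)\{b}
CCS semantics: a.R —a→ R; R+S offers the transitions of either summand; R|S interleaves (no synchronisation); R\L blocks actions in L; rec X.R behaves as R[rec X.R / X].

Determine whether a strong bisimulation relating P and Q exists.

not bisimilar

LTS(P): 5 reachable states
  m0 = a.b.b.(0 | 0) + (a.b.0 | b.b.0)\{b} :: =a=> m1, =a=> m2
  m1 = (b.0 | b.b.0)\{b} :: ∅
  m2 = b.b.(0 | 0) :: =b=> m3
  m3 = b.(0 | 0) :: =b=> m4
  m4 = 0 | 0 :: ∅
LTS(Q): 7 reachable states
  n0 = a.b.b.(0 | 0) + (a.b.0 | a.b.0)\{b} :: =a=> n1, =a=> n2, =a=> n3
  n1 = (a.b.0 | b.0)\{b} :: =a=> n4
  n2 = (b.0 | a.b.0)\{b} :: =a=> n4
  n3 = b.b.(0 | 0) :: =b=> n5
  n4 = (b.0 | b.0)\{b} :: ∅
  n5 = b.(0 | 0) :: =b=> n6
  n6 = 0 | 0 :: ∅
Bisimilarity quotient blocks:
  B0 = {m0}
  B1 = {m2, n3}
  B2 = {m3, n5}
  B3 = {m1, m4, n4, n6}
  B4 = {n0}
  B5 = {n1, n2}
m0 ∈ B0, n0 ∈ B4 → different blocks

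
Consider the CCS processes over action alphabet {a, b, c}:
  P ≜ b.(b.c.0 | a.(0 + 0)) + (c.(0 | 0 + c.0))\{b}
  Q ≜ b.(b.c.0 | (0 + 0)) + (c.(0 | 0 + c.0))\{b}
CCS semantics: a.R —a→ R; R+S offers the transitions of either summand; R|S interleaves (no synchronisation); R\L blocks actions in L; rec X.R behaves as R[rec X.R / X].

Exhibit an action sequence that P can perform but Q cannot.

P's transition system — 9 states:
  p0 = b.(b.c.0 | a.(0 + 0)) + (c.(0 | 0 + c.0))\{b} has moves -b-> p1, -c-> p2
  p1 = b.c.0 | a.(0 + 0) has moves -a-> p3, -b-> p4
  p2 = (0 | 0 + c.0)\{b} has moves -c-> p5
  p3 = b.c.0 | (0 + 0) has moves -b-> p6
  p4 = c.0 | a.(0 + 0) has moves -a-> p6, -c-> p7
  p5 = 0\{b} has moves (no moves)
  p6 = c.0 | (0 + 0) has moves -c-> p8
  p7 = 0 | a.(0 + 0) has moves -a-> p8
  p8 = 0 | (0 + 0) has moves (no moves)
Q's transition system — 6 states:
  q0 = b.(b.c.0 | (0 + 0)) + (c.(0 | 0 + c.0))\{b} has moves -b-> q1, -c-> q2
  q1 = b.c.0 | (0 + 0) has moves -b-> q3
  q2 = (0 | 0 + c.0)\{b} has moves -c-> q4
  q3 = c.0 | (0 + 0) has moves -c-> q5
  q4 = 0\{b} has moves (no moves)
  q5 = 0 | (0 + 0) has moves (no moves)
Trace ⟨ba⟩ through P, begin at {p0}:
  step 1 (b): {p1}
  step 2 (a): {p3}
  P completes σ.
Trace ⟨ba⟩ through Q, begin at {q0}:
  step 1 (b): {q1}
  step 2 (a): no successor for Q

ba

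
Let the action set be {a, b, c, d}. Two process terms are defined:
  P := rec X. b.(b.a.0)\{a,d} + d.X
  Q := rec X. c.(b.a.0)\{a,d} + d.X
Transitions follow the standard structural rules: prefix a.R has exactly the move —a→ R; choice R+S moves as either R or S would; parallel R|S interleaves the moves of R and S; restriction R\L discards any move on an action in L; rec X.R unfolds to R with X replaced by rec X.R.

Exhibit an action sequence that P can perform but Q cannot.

P's transition system — 3 states:
  s0 = rec X. b.(b.a.0)\{a,d} + d.X has moves ··b··> s1, ··d··> s0
  s1 = (b.a.0)\{a,d} has moves ··b··> s2
  s2 = (a.0)\{a,d} has moves (no moves)
Q's transition system — 3 states:
  t0 = rec X. c.(b.a.0)\{a,d} + d.X has moves ··c··> t1, ··d··> t0
  t1 = (b.a.0)\{a,d} has moves ··b··> t2
  t2 = (a.0)\{a,d} has moves (no moves)
Run σ = ⟨b⟩ on P: start {s0}
  step 1 (b): {s1}
  P completes σ.
Run σ = ⟨b⟩ on Q: start {t0}
  step 1 (b): ∅ (Q stuck)

b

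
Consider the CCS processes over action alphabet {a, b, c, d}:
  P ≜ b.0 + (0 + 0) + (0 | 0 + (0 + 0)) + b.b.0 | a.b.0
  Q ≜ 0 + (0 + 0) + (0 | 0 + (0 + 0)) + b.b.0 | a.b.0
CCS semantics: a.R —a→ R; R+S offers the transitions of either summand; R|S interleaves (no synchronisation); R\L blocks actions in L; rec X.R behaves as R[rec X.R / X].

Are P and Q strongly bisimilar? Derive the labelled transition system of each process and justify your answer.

Reachable graph of P (10 states):
  u0 = b.0 + (0 + 0) + (0 | 0 + (0 + 0)) + b.b.0 | a.b.0 has moves —a→ u1, —b→ u2, —b→ u3
  u1 = b.b.0 | b.0 has moves —b→ u4, —b→ u5
  u2 = 0 has moves (no moves)
  u3 = b.0 | a.b.0 has moves —a→ u4, —b→ u6
  u4 = b.0 | b.0 has moves —b→ u7, —b→ u8
  u5 = b.b.0 | 0 has moves —b→ u8
  u6 = 0 | a.b.0 has moves —a→ u7
  u7 = 0 | b.0 has moves —b→ u9
  u8 = b.0 | 0 has moves —b→ u9
  u9 = 0 | 0 has moves (no moves)
Reachable graph of Q (9 states):
  v0 = 0 + (0 + 0) + (0 | 0 + (0 + 0)) + b.b.0 | a.b.0 has moves —a→ v1, —b→ v2
  v1 = b.b.0 | b.0 has moves —b→ v3, —b→ v4
  v2 = b.0 | a.b.0 has moves —a→ v3, —b→ v5
  v3 = b.0 | b.0 has moves —b→ v6, —b→ v7
  v4 = b.b.0 | 0 has moves —b→ v7
  v5 = 0 | a.b.0 has moves —a→ v6
  v6 = 0 | b.0 has moves —b→ v8
  v7 = b.0 | 0 has moves —b→ v8
  v8 = 0 | 0 has moves (no moves)
Bisimilarity quotient blocks:
  B0 = {u0}
  B1 = {u3, v2}
  B2 = {u4, u5, v3, v4}
  B3 = {u7, u8, v6, v7}
  B4 = {u2, u9, v8}
  B5 = {u6, v5}
  B6 = {u1, v1}
  B7 = {v0}
u0 ∈ B0, v0 ∈ B7 → different blocks

not bisimilar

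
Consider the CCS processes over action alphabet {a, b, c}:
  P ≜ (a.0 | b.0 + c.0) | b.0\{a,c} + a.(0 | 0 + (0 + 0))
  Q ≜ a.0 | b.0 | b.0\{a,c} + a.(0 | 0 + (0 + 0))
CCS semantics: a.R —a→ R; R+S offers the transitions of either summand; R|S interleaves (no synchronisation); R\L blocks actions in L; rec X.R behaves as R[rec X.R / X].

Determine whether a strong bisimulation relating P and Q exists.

LTS(P): 11 reachable states
  s0 = (a.0 | b.0 + c.0) | b.0\{a,c} + a.(0 | 0 + (0 + 0)) → ··a··> s1, ··a··> s2, ··b··> s3, ··b··> s4, ··c··> s5
  s1 = 0 | 0 + (0 + 0) → ·
  s2 = 0 | b.0 | b.0\{a,c} → ··b··> s6, ··b··> s7
  s3 = (a.0 | b.0 + c.0) | 0\{a,c} → ··a··> s7, ··b··> s8, ··c··> s9
  s4 = a.0 | 0 | b.0\{a,c} → ··a··> s6, ··b··> s8
  s5 = 0 | b.0\{a,c} → ··b··> s9
  s6 = 0 | 0 | b.0\{a,c} → ··b··> s10
  s7 = 0 | b.0 | 0\{a,c} → ··b··> s10
  s8 = a.0 | 0 | 0\{a,c} → ··a··> s10
  s9 = 0 | 0\{a,c} → ·
  s10 = 0 | 0 | 0\{a,c} → ·
LTS(Q): 9 reachable states
  t0 = a.0 | b.0 | b.0\{a,c} + a.(0 | 0 + (0 + 0)) → ··a··> t1, ··a··> t2, ··b··> t3, ··b··> t4
  t1 = 0 | 0 + (0 + 0) → ·
  t2 = 0 | b.0 | b.0\{a,c} → ··b··> t5, ··b··> t6
  t3 = a.0 | 0 | b.0\{a,c} → ··a··> t5, ··b··> t7
  t4 = a.0 | b.0 | 0\{a,c} → ··a··> t6, ··b··> t7
  t5 = 0 | 0 | b.0\{a,c} → ··b··> t8
  t6 = 0 | b.0 | 0\{a,c} → ··b··> t8
  t7 = a.0 | 0 | 0\{a,c} → ··a··> t8
  t8 = 0 | 0 | 0\{a,c} → ·
Coarsest stable partition (strong bisimilarity classes):
  B0 = {s0}
  B1 = {s3}
  B2 = {s8, t7}
  B3 = {s1, s10, s9, t1, t8}
  B4 = {s5, s6, s7, t5, t6}
  B5 = {s4, t3, t4}
  B6 = {s2, t2}
  B7 = {t0}
s0 ∈ B0, t0 ∈ B7 → different blocks

NO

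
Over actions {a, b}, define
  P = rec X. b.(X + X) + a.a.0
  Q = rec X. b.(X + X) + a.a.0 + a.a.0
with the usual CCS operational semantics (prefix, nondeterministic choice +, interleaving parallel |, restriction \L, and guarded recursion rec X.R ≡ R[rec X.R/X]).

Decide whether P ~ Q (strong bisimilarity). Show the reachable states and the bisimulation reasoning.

LTS(P): 4 reachable states
  s0 = rec X. b.(X + X) + a.a.0 ⊢ —a→ s1, —b→ s2
  s1 = a.0 ⊢ —a→ s3
  s2 = (rec X. b.(X + X) + a.a.0) + (rec X. b.(X + X) + a.a.0) ⊢ —a→ s1, —b→ s2
  s3 = 0 ⊢ stopped
LTS(Q): 4 reachable states
  t0 = rec X. b.(X + X) + a.a.0 + a.a.0 ⊢ —a→ t1, —b→ t2
  t1 = a.0 ⊢ —a→ t3
  t2 = (rec X. b.(X + X) + a.a.0 + a.a.0) + (rec X. b.(X + X) + a.a.0 + a.a.0) ⊢ —a→ t1, —b→ t2
  t3 = 0 ⊢ stopped
Partition-refinement fixed point:
  B0 = {s0, s2, t0, t2}
  B1 = {s1, t1}
  B2 = {s3, t3}
s0 ∈ B0, t0 ∈ B0 → same block

YES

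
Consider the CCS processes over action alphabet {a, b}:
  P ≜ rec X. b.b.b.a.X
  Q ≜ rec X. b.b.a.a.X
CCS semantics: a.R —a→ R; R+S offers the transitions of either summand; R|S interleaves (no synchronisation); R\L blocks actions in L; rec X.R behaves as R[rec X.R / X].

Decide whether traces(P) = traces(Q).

Reachable graph of P (4 states):
  m0 = rec X. b.b.b.a.X | ··b··> m1
  m1 = b.b.a.(rec X. b.b.b.a.X) | ··b··> m2
  m2 = b.a.(rec X. b.b.b.a.X) | ··b··> m3
  m3 = a.(rec X. b.b.b.a.X) | ··a··> m0
Reachable graph of Q (4 states):
  n0 = rec X. b.b.a.a.X | ··b··> n1
  n1 = b.a.a.(rec X. b.b.a.a.X) | ··b··> n2
  n2 = a.a.(rec X. b.b.a.a.X) | ··a··> n3
  n3 = a.(rec X. b.b.a.a.X) | ··a··> n0
Executing bbb from P (initial set {m0}):
  step 1 (b): {m1}
  step 2 (b): {m2}
  step 3 (b): {m3}
  — P admits the full trace.
Executing bbb from Q (initial set {n0}):
  step 1 (b): {n1}
  step 2 (b): {n2}
  step 3 (b): ∅ (Q stuck)

trace-distinct — witness ⟨bbb⟩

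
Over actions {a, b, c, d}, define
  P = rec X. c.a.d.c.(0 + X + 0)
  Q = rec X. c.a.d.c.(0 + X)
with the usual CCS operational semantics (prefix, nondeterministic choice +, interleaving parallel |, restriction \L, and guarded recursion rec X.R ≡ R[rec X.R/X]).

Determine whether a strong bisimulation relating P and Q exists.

P ~ Q

LTS(P): 5 reachable states
  p0 = rec X. c.a.d.c.(0 + X + 0) ⊢ —c→ p1
  p1 = a.d.c.(0 + (rec X. c.a.d.c.(0 + X + 0)) + 0) ⊢ —a→ p2
  p2 = d.c.(0 + (rec X. c.a.d.c.(0 + X + 0)) + 0) ⊢ —d→ p3
  p3 = c.(0 + (rec X. c.a.d.c.(0 + X + 0)) + 0) ⊢ —c→ p4
  p4 = 0 + (rec X. c.a.d.c.(0 + X + 0)) + 0 ⊢ —c→ p1
LTS(Q): 5 reachable states
  q0 = rec X. c.a.d.c.(0 + X) ⊢ —c→ q1
  q1 = a.d.c.(0 + (rec X. c.a.d.c.(0 + X))) ⊢ —a→ q2
  q2 = d.c.(0 + (rec X. c.a.d.c.(0 + X))) ⊢ —d→ q3
  q3 = c.(0 + (rec X. c.a.d.c.(0 + X))) ⊢ —c→ q4
  q4 = 0 + (rec X. c.a.d.c.(0 + X)) ⊢ —c→ q1
Bisimilarity quotient blocks:
  B0 = {p0, p4, q0, q4}
  B1 = {p1, q1}
  B2 = {p2, q2}
  B3 = {p3, q3}
p0 ∈ B0, q0 ∈ B0 → same block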